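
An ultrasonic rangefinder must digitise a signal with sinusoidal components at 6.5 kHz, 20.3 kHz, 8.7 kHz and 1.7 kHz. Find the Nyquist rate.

40.6 kHz

Highest-frequency component: 20.3 kHz.
Nyquist rate = 2 × 20.3 kHz = 40.6 kHz.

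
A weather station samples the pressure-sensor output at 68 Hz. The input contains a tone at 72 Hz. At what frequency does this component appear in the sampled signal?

4 Hz

72 Hz mod fs = 4 Hz.
4 Hz ≤ fs/2 = 34 Hz, appears at 4 Hz.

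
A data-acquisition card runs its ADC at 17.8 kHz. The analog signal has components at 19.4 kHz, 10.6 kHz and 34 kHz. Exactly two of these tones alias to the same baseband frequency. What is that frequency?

1.6 kHz

fs/2 = 8.9 kHz.
19.4 kHz mod fs = 1.6 kHz.
1.6 kHz ≤ fs/2 = 8.9 kHz, appears at 1.6 kHz.
10.6 kHz > fs/2 = 8.9 kHz, folds to fs − 10.6 kHz = 7.2 kHz.
34 kHz mod fs = 16.2 kHz.
16.2 kHz > fs/2 = 8.9 kHz, folds to fs − 16.2 kHz = 1.6 kHz.
19.4 kHz and 34 kHz both map to 1.6 kHz.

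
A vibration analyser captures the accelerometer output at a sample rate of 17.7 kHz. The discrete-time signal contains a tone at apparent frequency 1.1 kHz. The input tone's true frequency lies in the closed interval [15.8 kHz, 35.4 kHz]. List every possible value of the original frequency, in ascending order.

16.6 kHz, 18.8 kHz, 34.3 kHz

Frequencies that alias to 1.1 kHz are k·fs ± 1.1 kHz for integer k ≥ 0.
k=0: 1.1 kHz.
k=1: 16.6 kHz, 18.8 kHz.
k=2: 34.3 kHz, 36.5 kHz.
k=3: 52 kHz, 54.2 kHz.
Within [15.8 kHz, 35.4 kHz]: 16.6 kHz, 18.8 kHz, 34.3 kHz.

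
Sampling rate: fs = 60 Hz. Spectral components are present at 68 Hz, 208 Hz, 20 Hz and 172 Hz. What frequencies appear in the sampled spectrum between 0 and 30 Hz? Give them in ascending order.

8 Hz, 20 Hz, 28 Hz

fs/2 = 30 Hz.
68 Hz mod fs = 8 Hz.
8 Hz ≤ fs/2 = 30 Hz, appears at 8 Hz.
208 Hz mod fs = 28 Hz.
28 Hz ≤ fs/2 = 30 Hz, appears at 28 Hz.
20 Hz ≤ fs/2 = 30 Hz, passes unchanged.
172 Hz mod fs = 52 Hz.
52 Hz > fs/2 = 30 Hz, folds to fs − 52 Hz = 8 Hz.
Distinct values: {8 Hz, 20 Hz, 28 Hz}.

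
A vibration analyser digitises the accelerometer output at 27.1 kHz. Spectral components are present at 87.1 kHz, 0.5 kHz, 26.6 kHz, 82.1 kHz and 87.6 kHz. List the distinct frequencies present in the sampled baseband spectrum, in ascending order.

fs/2 = 13.55 kHz.
87.1 kHz mod fs = 5.8 kHz.
5.8 kHz ≤ fs/2 = 13.55 kHz, appears at 5.8 kHz.
0.5 kHz ≤ fs/2 = 13.55 kHz, passes unchanged.
26.6 kHz > fs/2 = 13.55 kHz, folds to fs − 26.6 kHz = 0.5 kHz.
82.1 kHz mod fs = 0.8 kHz.
0.8 kHz ≤ fs/2 = 13.55 kHz, appears at 0.8 kHz.
87.6 kHz mod fs = 6.3 kHz.
6.3 kHz ≤ fs/2 = 13.55 kHz, appears at 6.3 kHz.
Distinct values: {0.5 kHz, 0.8 kHz, 5.8 kHz, 6.3 kHz}.

0.5 kHz, 0.8 kHz, 5.8 kHz, 6.3 kHz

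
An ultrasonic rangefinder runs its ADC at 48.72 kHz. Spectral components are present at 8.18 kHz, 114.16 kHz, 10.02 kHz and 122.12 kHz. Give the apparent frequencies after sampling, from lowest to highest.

fs/2 = 24.36 kHz.
8.18 kHz ≤ fs/2 = 24.36 kHz, passes unchanged.
114.16 kHz mod fs = 16.72 kHz.
16.72 kHz ≤ fs/2 = 24.36 kHz, appears at 16.72 kHz.
10.02 kHz ≤ fs/2 = 24.36 kHz, passes unchanged.
122.12 kHz mod fs = 24.68 kHz.
24.68 kHz > fs/2 = 24.36 kHz, folds to fs − 24.68 kHz = 24.04 kHz.
Distinct values: {8.18 kHz, 10.02 kHz, 16.72 kHz, 24.04 kHz}.

8.18 kHz, 10.02 kHz, 16.72 kHz, 24.04 kHz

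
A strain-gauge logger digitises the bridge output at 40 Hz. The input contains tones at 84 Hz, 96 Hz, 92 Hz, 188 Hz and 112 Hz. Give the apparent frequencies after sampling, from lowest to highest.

fs/2 = 20 Hz.
84 Hz mod fs = 4 Hz.
4 Hz ≤ fs/2 = 20 Hz, appears at 4 Hz.
96 Hz mod fs = 16 Hz.
16 Hz ≤ fs/2 = 20 Hz, appears at 16 Hz.
92 Hz mod fs = 12 Hz.
12 Hz ≤ fs/2 = 20 Hz, appears at 12 Hz.
188 Hz mod fs = 28 Hz.
28 Hz > fs/2 = 20 Hz, folds to fs − 28 Hz = 12 Hz.
112 Hz mod fs = 32 Hz.
32 Hz > fs/2 = 20 Hz, folds to fs − 32 Hz = 8 Hz.
Distinct values: {4 Hz, 8 Hz, 12 Hz, 16 Hz}.

4 Hz, 8 Hz, 12 Hz, 16 Hz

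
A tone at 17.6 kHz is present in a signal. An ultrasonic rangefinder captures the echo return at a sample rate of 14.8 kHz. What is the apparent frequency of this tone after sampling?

2.8 kHz

17.6 kHz mod fs = 2.8 kHz.
2.8 kHz ≤ fs/2 = 7.4 kHz, appears at 2.8 kHz.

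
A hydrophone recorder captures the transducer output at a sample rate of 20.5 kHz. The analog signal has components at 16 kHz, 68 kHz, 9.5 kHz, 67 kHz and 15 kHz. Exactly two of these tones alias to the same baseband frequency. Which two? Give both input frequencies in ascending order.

15 kHz, 67 kHz

fs/2 = 10.25 kHz.
16 kHz > fs/2 = 10.25 kHz, folds to fs − 16 kHz = 4.5 kHz.
68 kHz mod fs = 6.5 kHz.
6.5 kHz ≤ fs/2 = 10.25 kHz, appears at 6.5 kHz.
9.5 kHz ≤ fs/2 = 10.25 kHz, passes unchanged.
67 kHz mod fs = 5.5 kHz.
5.5 kHz ≤ fs/2 = 10.25 kHz, appears at 5.5 kHz.
15 kHz > fs/2 = 10.25 kHz, folds to fs − 15 kHz = 5.5 kHz.
15 kHz and 67 kHz both map to 5.5 kHz.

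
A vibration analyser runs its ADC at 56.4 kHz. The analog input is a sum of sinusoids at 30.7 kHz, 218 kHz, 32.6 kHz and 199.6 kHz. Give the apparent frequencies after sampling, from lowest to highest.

fs/2 = 28.2 kHz.
30.7 kHz > fs/2 = 28.2 kHz, folds to fs − 30.7 kHz = 25.7 kHz.
218 kHz mod fs = 48.8 kHz.
48.8 kHz > fs/2 = 28.2 kHz, folds to fs − 48.8 kHz = 7.6 kHz.
32.6 kHz > fs/2 = 28.2 kHz, folds to fs − 32.6 kHz = 23.8 kHz.
199.6 kHz mod fs = 30.4 kHz.
30.4 kHz > fs/2 = 28.2 kHz, folds to fs − 30.4 kHz = 26 kHz.
Distinct values: {7.6 kHz, 23.8 kHz, 25.7 kHz, 26 kHz}.

7.6 kHz, 23.8 kHz, 25.7 kHz, 26 kHz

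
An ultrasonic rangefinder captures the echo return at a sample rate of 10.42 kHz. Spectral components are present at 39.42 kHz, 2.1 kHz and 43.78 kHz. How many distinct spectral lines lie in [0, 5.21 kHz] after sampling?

2

fs/2 = 5.21 kHz.
39.42 kHz mod fs = 8.16 kHz.
8.16 kHz > fs/2 = 5.21 kHz, folds to fs − 8.16 kHz = 2.26 kHz.
2.1 kHz ≤ fs/2 = 5.21 kHz, passes unchanged.
43.78 kHz mod fs = 2.1 kHz.
2.1 kHz ≤ fs/2 = 5.21 kHz, appears at 2.1 kHz.
Distinct values: {2.1 kHz, 2.26 kHz} → 2.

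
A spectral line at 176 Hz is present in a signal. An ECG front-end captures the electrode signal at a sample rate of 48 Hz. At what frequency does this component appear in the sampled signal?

176 Hz mod fs = 32 Hz.
32 Hz > fs/2 = 24 Hz, folds to fs − 32 Hz = 16 Hz.

16 Hz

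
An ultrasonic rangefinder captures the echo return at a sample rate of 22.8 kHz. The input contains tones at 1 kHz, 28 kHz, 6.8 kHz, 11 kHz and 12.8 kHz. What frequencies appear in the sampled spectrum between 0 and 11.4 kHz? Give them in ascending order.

1 kHz, 5.2 kHz, 6.8 kHz, 10 kHz, 11 kHz

fs/2 = 11.4 kHz.
1 kHz ≤ fs/2 = 11.4 kHz, passes unchanged.
28 kHz mod fs = 5.2 kHz.
5.2 kHz ≤ fs/2 = 11.4 kHz, appears at 5.2 kHz.
6.8 kHz ≤ fs/2 = 11.4 kHz, passes unchanged.
11 kHz ≤ fs/2 = 11.4 kHz, passes unchanged.
12.8 kHz > fs/2 = 11.4 kHz, folds to fs − 12.8 kHz = 10 kHz.
Distinct values: {1 kHz, 5.2 kHz, 6.8 kHz, 10 kHz, 11 kHz}.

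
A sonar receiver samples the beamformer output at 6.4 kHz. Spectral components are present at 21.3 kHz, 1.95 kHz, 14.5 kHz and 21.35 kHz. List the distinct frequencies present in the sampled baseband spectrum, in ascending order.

fs/2 = 3.2 kHz.
21.3 kHz mod fs = 2.1 kHz.
2.1 kHz ≤ fs/2 = 3.2 kHz, appears at 2.1 kHz.
1.95 kHz ≤ fs/2 = 3.2 kHz, passes unchanged.
14.5 kHz mod fs = 1.7 kHz.
1.7 kHz ≤ fs/2 = 3.2 kHz, appears at 1.7 kHz.
21.35 kHz mod fs = 2.15 kHz.
2.15 kHz ≤ fs/2 = 3.2 kHz, appears at 2.15 kHz.
Distinct values: {1.7 kHz, 1.95 kHz, 2.1 kHz, 2.15 kHz}.

1.7 kHz, 1.95 kHz, 2.1 kHz, 2.15 kHz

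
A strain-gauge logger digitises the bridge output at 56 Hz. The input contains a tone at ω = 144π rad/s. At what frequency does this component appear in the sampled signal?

ω = 144π rad/s → f = ω/(2π) = 72 Hz.
72 Hz mod fs = 16 Hz.
16 Hz ≤ fs/2 = 28 Hz, appears at 16 Hz.

16 Hz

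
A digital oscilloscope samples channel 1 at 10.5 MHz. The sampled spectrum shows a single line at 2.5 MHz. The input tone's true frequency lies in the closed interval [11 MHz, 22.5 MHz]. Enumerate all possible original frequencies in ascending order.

Frequencies that alias to 2.5 MHz are k·fs ± 2.5 MHz for integer k ≥ 0.
k=0: 2.5 MHz.
k=1: 8 MHz, 13 MHz.
k=2: 18.5 MHz, 23.5 MHz.
k=3: 29 MHz, 34 MHz.
Within [11 MHz, 22.5 MHz]: 13 MHz, 18.5 MHz.

13 MHz, 18.5 MHz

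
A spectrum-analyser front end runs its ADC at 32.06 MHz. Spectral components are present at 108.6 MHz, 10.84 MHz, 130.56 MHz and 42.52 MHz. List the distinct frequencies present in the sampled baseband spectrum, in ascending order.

2.32 MHz, 10.46 MHz, 10.84 MHz, 12.42 MHz

fs/2 = 16.03 MHz.
108.6 MHz mod fs = 12.42 MHz.
12.42 MHz ≤ fs/2 = 16.03 MHz, appears at 12.42 MHz.
10.84 MHz ≤ fs/2 = 16.03 MHz, passes unchanged.
130.56 MHz mod fs = 2.32 MHz.
2.32 MHz ≤ fs/2 = 16.03 MHz, appears at 2.32 MHz.
42.52 MHz mod fs = 10.46 MHz.
10.46 MHz ≤ fs/2 = 16.03 MHz, appears at 10.46 MHz.
Distinct values: {2.32 MHz, 10.46 MHz, 10.84 MHz, 12.42 MHz}.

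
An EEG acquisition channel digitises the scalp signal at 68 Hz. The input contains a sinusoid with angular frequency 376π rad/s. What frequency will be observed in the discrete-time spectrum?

ω = 376π rad/s → f = ω/(2π) = 188 Hz.
188 Hz mod fs = 52 Hz.
52 Hz > fs/2 = 34 Hz, folds to fs − 52 Hz = 16 Hz.

16 Hz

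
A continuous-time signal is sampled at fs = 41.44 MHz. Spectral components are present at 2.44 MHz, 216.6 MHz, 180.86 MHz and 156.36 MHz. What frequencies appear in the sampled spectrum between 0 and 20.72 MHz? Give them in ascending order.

fs/2 = 20.72 MHz.
2.44 MHz ≤ fs/2 = 20.72 MHz, passes unchanged.
216.6 MHz mod fs = 9.4 MHz.
9.4 MHz ≤ fs/2 = 20.72 MHz, appears at 9.4 MHz.
180.86 MHz mod fs = 15.1 MHz.
15.1 MHz ≤ fs/2 = 20.72 MHz, appears at 15.1 MHz.
156.36 MHz mod fs = 32.04 MHz.
32.04 MHz > fs/2 = 20.72 MHz, folds to fs − 32.04 MHz = 9.4 MHz.
Distinct values: {2.44 MHz, 9.4 MHz, 15.1 MHz}.

2.44 MHz, 9.4 MHz, 15.1 MHz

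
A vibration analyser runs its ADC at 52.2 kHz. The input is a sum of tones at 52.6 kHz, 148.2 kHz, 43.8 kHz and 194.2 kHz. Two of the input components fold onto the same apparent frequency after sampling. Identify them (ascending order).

43.8 kHz, 148.2 kHz

fs/2 = 26.1 kHz.
52.6 kHz mod fs = 0.4 kHz.
0.4 kHz ≤ fs/2 = 26.1 kHz, appears at 0.4 kHz.
148.2 kHz mod fs = 43.8 kHz.
43.8 kHz > fs/2 = 26.1 kHz, folds to fs − 43.8 kHz = 8.4 kHz.
43.8 kHz > fs/2 = 26.1 kHz, folds to fs − 43.8 kHz = 8.4 kHz.
194.2 kHz mod fs = 37.6 kHz.
37.6 kHz > fs/2 = 26.1 kHz, folds to fs − 37.6 kHz = 14.6 kHz.
43.8 kHz and 148.2 kHz both map to 8.4 kHz.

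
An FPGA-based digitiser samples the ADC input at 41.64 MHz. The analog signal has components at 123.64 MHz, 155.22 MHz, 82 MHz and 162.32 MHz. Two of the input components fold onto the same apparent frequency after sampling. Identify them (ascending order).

fs/2 = 20.82 MHz.
123.64 MHz mod fs = 40.36 MHz.
40.36 MHz > fs/2 = 20.82 MHz, folds to fs − 40.36 MHz = 1.28 MHz.
155.22 MHz mod fs = 30.3 MHz.
30.3 MHz > fs/2 = 20.82 MHz, folds to fs − 30.3 MHz = 11.34 MHz.
82 MHz mod fs = 40.36 MHz.
40.36 MHz > fs/2 = 20.82 MHz, folds to fs − 40.36 MHz = 1.28 MHz.
162.32 MHz mod fs = 37.4 MHz.
37.4 MHz > fs/2 = 20.82 MHz, folds to fs − 37.4 MHz = 4.24 MHz.
82 MHz and 123.64 MHz both map to 1.28 MHz.

82 MHz, 123.64 MHz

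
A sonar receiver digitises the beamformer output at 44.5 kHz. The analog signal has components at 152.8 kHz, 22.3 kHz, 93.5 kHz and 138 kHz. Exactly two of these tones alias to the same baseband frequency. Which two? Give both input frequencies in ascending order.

fs/2 = 22.25 kHz.
152.8 kHz mod fs = 19.3 kHz.
19.3 kHz ≤ fs/2 = 22.25 kHz, appears at 19.3 kHz.
22.3 kHz > fs/2 = 22.25 kHz, folds to fs − 22.3 kHz = 22.2 kHz.
93.5 kHz mod fs = 4.5 kHz.
4.5 kHz ≤ fs/2 = 22.25 kHz, appears at 4.5 kHz.
138 kHz mod fs = 4.5 kHz.
4.5 kHz ≤ fs/2 = 22.25 kHz, appears at 4.5 kHz.
93.5 kHz and 138 kHz both map to 4.5 kHz.

93.5 kHz, 138 kHz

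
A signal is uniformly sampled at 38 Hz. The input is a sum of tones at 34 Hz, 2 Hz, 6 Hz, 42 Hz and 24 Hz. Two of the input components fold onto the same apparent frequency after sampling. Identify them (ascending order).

34 Hz, 42 Hz

fs/2 = 19 Hz.
34 Hz > fs/2 = 19 Hz, folds to fs − 34 Hz = 4 Hz.
2 Hz ≤ fs/2 = 19 Hz, passes unchanged.
6 Hz ≤ fs/2 = 19 Hz, passes unchanged.
42 Hz mod fs = 4 Hz.
4 Hz ≤ fs/2 = 19 Hz, appears at 4 Hz.
24 Hz > fs/2 = 19 Hz, folds to fs − 24 Hz = 14 Hz.
34 Hz and 42 Hz both map to 4 Hz.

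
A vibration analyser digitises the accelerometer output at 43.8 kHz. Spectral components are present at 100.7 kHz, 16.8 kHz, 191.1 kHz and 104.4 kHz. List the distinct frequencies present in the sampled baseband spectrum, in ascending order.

fs/2 = 21.9 kHz.
100.7 kHz mod fs = 13.1 kHz.
13.1 kHz ≤ fs/2 = 21.9 kHz, appears at 13.1 kHz.
16.8 kHz ≤ fs/2 = 21.9 kHz, passes unchanged.
191.1 kHz mod fs = 15.9 kHz.
15.9 kHz ≤ fs/2 = 21.9 kHz, appears at 15.9 kHz.
104.4 kHz mod fs = 16.8 kHz.
16.8 kHz ≤ fs/2 = 21.9 kHz, appears at 16.8 kHz.
Distinct values: {13.1 kHz, 15.9 kHz, 16.8 kHz}.

13.1 kHz, 15.9 kHz, 16.8 kHz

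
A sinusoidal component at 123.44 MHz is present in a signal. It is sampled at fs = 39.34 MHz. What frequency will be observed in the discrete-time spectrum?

5.42 MHz

123.44 MHz mod fs = 5.42 MHz.
5.42 MHz ≤ fs/2 = 19.67 MHz, appears at 5.42 MHz.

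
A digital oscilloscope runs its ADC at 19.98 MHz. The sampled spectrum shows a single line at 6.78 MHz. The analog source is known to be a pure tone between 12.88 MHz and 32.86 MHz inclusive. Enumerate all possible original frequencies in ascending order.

Frequencies that alias to 6.78 MHz are k·fs ± 6.78 MHz for integer k ≥ 0.
k=0: 6.78 MHz.
k=1: 13.2 MHz, 26.76 MHz.
k=2: 33.18 MHz, 46.74 MHz.
Within [12.88 MHz, 32.86 MHz]: 13.2 MHz, 26.76 MHz.

13.2 MHz, 26.76 MHz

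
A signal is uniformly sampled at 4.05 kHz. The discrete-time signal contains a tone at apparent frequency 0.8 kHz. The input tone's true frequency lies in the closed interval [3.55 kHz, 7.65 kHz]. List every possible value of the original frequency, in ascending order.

4.85 kHz, 7.3 kHz

Frequencies that alias to 0.8 kHz are k·fs ± 0.8 kHz for integer k ≥ 0.
k=0: 0.8 kHz.
k=1: 3.25 kHz, 4.85 kHz.
k=2: 7.3 kHz, 8.9 kHz.
k=3: 11.35 kHz, 12.95 kHz.
Within [3.55 kHz, 7.65 kHz]: 4.85 kHz, 7.3 kHz.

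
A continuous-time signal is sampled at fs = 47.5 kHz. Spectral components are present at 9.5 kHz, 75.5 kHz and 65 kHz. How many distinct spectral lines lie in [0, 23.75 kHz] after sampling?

fs/2 = 23.75 kHz.
9.5 kHz ≤ fs/2 = 23.75 kHz, passes unchanged.
75.5 kHz mod fs = 28 kHz.
28 kHz > fs/2 = 23.75 kHz, folds to fs − 28 kHz = 19.5 kHz.
65 kHz mod fs = 17.5 kHz.
17.5 kHz ≤ fs/2 = 23.75 kHz, appears at 17.5 kHz.
Distinct values: {9.5 kHz, 17.5 kHz, 19.5 kHz} → 3.

3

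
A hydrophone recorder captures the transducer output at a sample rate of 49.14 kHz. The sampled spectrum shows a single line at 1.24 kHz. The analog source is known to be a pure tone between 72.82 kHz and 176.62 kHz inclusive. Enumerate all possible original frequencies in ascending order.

97.04 kHz, 99.52 kHz, 146.18 kHz, 148.66 kHz

Frequencies that alias to 1.24 kHz are k·fs ± 1.24 kHz for integer k ≥ 0.
k=0: 1.24 kHz.
k=1: 47.9 kHz, 50.38 kHz.
k=2: 97.04 kHz, 99.52 kHz.
k=3: 146.18 kHz, 148.66 kHz.
k=4: 195.32 kHz, 197.8 kHz.
Within [72.82 kHz, 176.62 kHz]: 97.04 kHz, 99.52 kHz, 146.18 kHz, 148.66 kHz.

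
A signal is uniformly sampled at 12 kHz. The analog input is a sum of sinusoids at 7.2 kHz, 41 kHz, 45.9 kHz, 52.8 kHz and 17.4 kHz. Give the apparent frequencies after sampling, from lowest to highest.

2.1 kHz, 4.8 kHz, 5 kHz, 5.4 kHz

fs/2 = 6 kHz.
7.2 kHz > fs/2 = 6 kHz, folds to fs − 7.2 kHz = 4.8 kHz.
41 kHz mod fs = 5 kHz.
5 kHz ≤ fs/2 = 6 kHz, appears at 5 kHz.
45.9 kHz mod fs = 9.9 kHz.
9.9 kHz > fs/2 = 6 kHz, folds to fs − 9.9 kHz = 2.1 kHz.
52.8 kHz mod fs = 4.8 kHz.
4.8 kHz ≤ fs/2 = 6 kHz, appears at 4.8 kHz.
17.4 kHz mod fs = 5.4 kHz.
5.4 kHz ≤ fs/2 = 6 kHz, appears at 5.4 kHz.
Distinct values: {2.1 kHz, 4.8 kHz, 5 kHz, 5.4 kHz}.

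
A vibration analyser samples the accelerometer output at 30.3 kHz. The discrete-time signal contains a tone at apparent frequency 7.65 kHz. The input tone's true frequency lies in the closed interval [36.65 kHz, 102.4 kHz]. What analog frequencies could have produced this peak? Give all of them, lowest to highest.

Frequencies that alias to 7.65 kHz are k·fs ± 7.65 kHz for integer k ≥ 0.
k=0: 7.65 kHz.
k=1: 22.65 kHz, 37.95 kHz.
k=2: 52.95 kHz, 68.25 kHz.
k=3: 83.25 kHz, 98.55 kHz.
k=4: 113.55 kHz, 128.85 kHz.
Within [36.65 kHz, 102.4 kHz]: 37.95 kHz, 52.95 kHz, 68.25 kHz, 83.25 kHz, 98.55 kHz.

37.95 kHz, 52.95 kHz, 68.25 kHz, 83.25 kHz, 98.55 kHz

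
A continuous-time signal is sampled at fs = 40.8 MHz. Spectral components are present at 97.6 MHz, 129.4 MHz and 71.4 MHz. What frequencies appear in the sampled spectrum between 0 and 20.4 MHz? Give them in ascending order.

fs/2 = 20.4 MHz.
97.6 MHz mod fs = 16 MHz.
16 MHz ≤ fs/2 = 20.4 MHz, appears at 16 MHz.
129.4 MHz mod fs = 7 MHz.
7 MHz ≤ fs/2 = 20.4 MHz, appears at 7 MHz.
71.4 MHz mod fs = 30.6 MHz.
30.6 MHz > fs/2 = 20.4 MHz, folds to fs − 30.6 MHz = 10.2 MHz.
Distinct values: {7 MHz, 10.2 MHz, 16 MHz}.

7 MHz, 10.2 MHz, 16 MHz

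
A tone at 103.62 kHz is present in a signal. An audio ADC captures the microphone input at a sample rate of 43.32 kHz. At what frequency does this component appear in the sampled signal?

103.62 kHz mod fs = 16.98 kHz.
16.98 kHz ≤ fs/2 = 21.66 kHz, appears at 16.98 kHz.

16.98 kHz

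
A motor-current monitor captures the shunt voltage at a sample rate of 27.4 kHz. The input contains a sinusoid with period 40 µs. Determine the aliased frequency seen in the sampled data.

2.4 kHz

T = 40 µs → f = 1/T = 25 kHz.
25 kHz > fs/2 = 13.7 kHz, folds to fs − 25 kHz = 2.4 kHz.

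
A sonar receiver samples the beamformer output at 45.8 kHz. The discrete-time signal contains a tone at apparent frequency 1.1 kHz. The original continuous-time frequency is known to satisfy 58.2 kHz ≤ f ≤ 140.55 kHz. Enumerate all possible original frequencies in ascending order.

90.5 kHz, 92.7 kHz, 136.3 kHz, 138.5 kHz

Frequencies that alias to 1.1 kHz are k·fs ± 1.1 kHz for integer k ≥ 0.
k=0: 1.1 kHz.
k=1: 44.7 kHz, 46.9 kHz.
k=2: 90.5 kHz, 92.7 kHz.
k=3: 136.3 kHz, 138.5 kHz.
k=4: 182.1 kHz, 184.3 kHz.
Within [58.2 kHz, 140.55 kHz]: 90.5 kHz, 92.7 kHz, 136.3 kHz, 138.5 kHz.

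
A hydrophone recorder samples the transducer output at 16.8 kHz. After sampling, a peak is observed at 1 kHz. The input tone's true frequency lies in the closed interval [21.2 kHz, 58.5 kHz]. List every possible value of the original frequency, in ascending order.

Frequencies that alias to 1 kHz are k·fs ± 1 kHz for integer k ≥ 0.
k=0: 1 kHz.
k=1: 15.8 kHz, 17.8 kHz.
k=2: 32.6 kHz, 34.6 kHz.
k=3: 49.4 kHz, 51.4 kHz.
k=4: 66.2 kHz, 68.2 kHz.
Within [21.2 kHz, 58.5 kHz]: 32.6 kHz, 34.6 kHz, 49.4 kHz, 51.4 kHz.

32.6 kHz, 34.6 kHz, 49.4 kHz, 51.4 kHz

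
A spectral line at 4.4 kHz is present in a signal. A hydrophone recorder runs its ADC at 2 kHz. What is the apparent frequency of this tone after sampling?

0.4 kHz

4.4 kHz mod fs = 0.4 kHz.
0.4 kHz ≤ fs/2 = 1 kHz, appears at 0.4 kHz.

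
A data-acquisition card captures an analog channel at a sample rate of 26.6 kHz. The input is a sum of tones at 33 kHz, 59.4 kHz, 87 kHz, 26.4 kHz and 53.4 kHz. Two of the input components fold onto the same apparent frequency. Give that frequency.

0.2 kHz

fs/2 = 13.3 kHz.
33 kHz mod fs = 6.4 kHz.
6.4 kHz ≤ fs/2 = 13.3 kHz, appears at 6.4 kHz.
59.4 kHz mod fs = 6.2 kHz.
6.2 kHz ≤ fs/2 = 13.3 kHz, appears at 6.2 kHz.
87 kHz mod fs = 7.2 kHz.
7.2 kHz ≤ fs/2 = 13.3 kHz, appears at 7.2 kHz.
26.4 kHz > fs/2 = 13.3 kHz, folds to fs − 26.4 kHz = 0.2 kHz.
53.4 kHz mod fs = 0.2 kHz.
0.2 kHz ≤ fs/2 = 13.3 kHz, appears at 0.2 kHz.
26.4 kHz and 53.4 kHz both map to 0.2 kHz.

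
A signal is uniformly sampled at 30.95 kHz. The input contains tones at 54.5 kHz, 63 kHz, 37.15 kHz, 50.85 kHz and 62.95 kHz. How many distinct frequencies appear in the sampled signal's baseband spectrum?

fs/2 = 15.475 kHz.
54.5 kHz mod fs = 23.55 kHz.
23.55 kHz > fs/2 = 15.475 kHz, folds to fs − 23.55 kHz = 7.4 kHz.
63 kHz mod fs = 1.1 kHz.
1.1 kHz ≤ fs/2 = 15.475 kHz, appears at 1.1 kHz.
37.15 kHz mod fs = 6.2 kHz.
6.2 kHz ≤ fs/2 = 15.475 kHz, appears at 6.2 kHz.
50.85 kHz mod fs = 19.9 kHz.
19.9 kHz > fs/2 = 15.475 kHz, folds to fs − 19.9 kHz = 11.05 kHz.
62.95 kHz mod fs = 1.05 kHz.
1.05 kHz ≤ fs/2 = 15.475 kHz, appears at 1.05 kHz.
Distinct values: {1.05 kHz, 1.1 kHz, 6.2 kHz, 7.4 kHz, 11.05 kHz} → 5.

5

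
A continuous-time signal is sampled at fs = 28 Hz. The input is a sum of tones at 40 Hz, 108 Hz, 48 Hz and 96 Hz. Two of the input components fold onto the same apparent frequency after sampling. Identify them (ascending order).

40 Hz, 96 Hz

fs/2 = 14 Hz.
40 Hz mod fs = 12 Hz.
12 Hz ≤ fs/2 = 14 Hz, appears at 12 Hz.
108 Hz mod fs = 24 Hz.
24 Hz > fs/2 = 14 Hz, folds to fs − 24 Hz = 4 Hz.
48 Hz mod fs = 20 Hz.
20 Hz > fs/2 = 14 Hz, folds to fs − 20 Hz = 8 Hz.
96 Hz mod fs = 12 Hz.
12 Hz ≤ fs/2 = 14 Hz, appears at 12 Hz.
40 Hz and 96 Hz both map to 12 Hz.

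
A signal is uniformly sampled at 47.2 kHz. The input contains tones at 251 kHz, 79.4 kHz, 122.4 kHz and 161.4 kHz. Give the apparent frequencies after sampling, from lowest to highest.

fs/2 = 23.6 kHz.
251 kHz mod fs = 15 kHz.
15 kHz ≤ fs/2 = 23.6 kHz, appears at 15 kHz.
79.4 kHz mod fs = 32.2 kHz.
32.2 kHz > fs/2 = 23.6 kHz, folds to fs − 32.2 kHz = 15 kHz.
122.4 kHz mod fs = 28 kHz.
28 kHz > fs/2 = 23.6 kHz, folds to fs − 28 kHz = 19.2 kHz.
161.4 kHz mod fs = 19.8 kHz.
19.8 kHz ≤ fs/2 = 23.6 kHz, appears at 19.8 kHz.
Distinct values: {15 kHz, 19.2 kHz, 19.8 kHz}.

15 kHz, 19.2 kHz, 19.8 kHz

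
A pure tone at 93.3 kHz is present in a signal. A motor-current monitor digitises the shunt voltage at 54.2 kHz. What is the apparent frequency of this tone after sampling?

93.3 kHz mod fs = 39.1 kHz.
39.1 kHz > fs/2 = 27.1 kHz, folds to fs − 39.1 kHz = 15.1 kHz.

15.1 kHz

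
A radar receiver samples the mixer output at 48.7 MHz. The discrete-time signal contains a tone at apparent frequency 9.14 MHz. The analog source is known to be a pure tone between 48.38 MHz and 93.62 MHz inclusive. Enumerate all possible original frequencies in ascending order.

57.84 MHz, 88.26 MHz

Frequencies that alias to 9.14 MHz are k·fs ± 9.14 MHz for integer k ≥ 0.
k=0: 9.14 MHz.
k=1: 39.56 MHz, 57.84 MHz.
k=2: 88.26 MHz, 106.54 MHz.
k=3: 136.96 MHz, 155.24 MHz.
Within [48.38 MHz, 93.62 MHz]: 57.84 MHz, 88.26 MHz.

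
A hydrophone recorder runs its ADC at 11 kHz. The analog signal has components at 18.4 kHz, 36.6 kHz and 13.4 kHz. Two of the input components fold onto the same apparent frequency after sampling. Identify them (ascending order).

fs/2 = 5.5 kHz.
18.4 kHz mod fs = 7.4 kHz.
7.4 kHz > fs/2 = 5.5 kHz, folds to fs − 7.4 kHz = 3.6 kHz.
36.6 kHz mod fs = 3.6 kHz.
3.6 kHz ≤ fs/2 = 5.5 kHz, appears at 3.6 kHz.
13.4 kHz mod fs = 2.4 kHz.
2.4 kHz ≤ fs/2 = 5.5 kHz, appears at 2.4 kHz.
18.4 kHz and 36.6 kHz both map to 3.6 kHz.

18.4 kHz, 36.6 kHz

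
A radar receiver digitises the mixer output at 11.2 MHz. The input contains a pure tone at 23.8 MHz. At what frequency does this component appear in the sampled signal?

1.4 MHz

23.8 MHz mod fs = 1.4 MHz.
1.4 MHz ≤ fs/2 = 5.6 MHz, appears at 1.4 MHz.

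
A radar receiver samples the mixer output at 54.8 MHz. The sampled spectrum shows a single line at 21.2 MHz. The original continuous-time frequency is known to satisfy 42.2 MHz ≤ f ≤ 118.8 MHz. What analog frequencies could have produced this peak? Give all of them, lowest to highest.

Frequencies that alias to 21.2 MHz are k·fs ± 21.2 MHz for integer k ≥ 0.
k=0: 21.2 MHz.
k=1: 33.6 MHz, 76 MHz.
k=2: 88.4 MHz, 130.8 MHz.
k=3: 143.2 MHz, 185.6 MHz.
Within [42.2 MHz, 118.8 MHz]: 76 MHz, 88.4 MHz.

76 MHz, 88.4 MHz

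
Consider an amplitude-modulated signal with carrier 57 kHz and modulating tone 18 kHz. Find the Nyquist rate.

150 kHz

AM sidebands sit at fc ± fm = 39 kHz and 75 kHz.
Highest-frequency component: 75 kHz.
Nyquist rate = 2 × 75 kHz = 150 kHz.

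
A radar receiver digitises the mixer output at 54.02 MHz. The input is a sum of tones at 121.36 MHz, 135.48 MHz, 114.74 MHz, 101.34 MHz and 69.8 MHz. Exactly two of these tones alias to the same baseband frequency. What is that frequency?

fs/2 = 27.01 MHz.
121.36 MHz mod fs = 13.32 MHz.
13.32 MHz ≤ fs/2 = 27.01 MHz, appears at 13.32 MHz.
135.48 MHz mod fs = 27.44 MHz.
27.44 MHz > fs/2 = 27.01 MHz, folds to fs − 27.44 MHz = 26.58 MHz.
114.74 MHz mod fs = 6.7 MHz.
6.7 MHz ≤ fs/2 = 27.01 MHz, appears at 6.7 MHz.
101.34 MHz mod fs = 47.32 MHz.
47.32 MHz > fs/2 = 27.01 MHz, folds to fs − 47.32 MHz = 6.7 MHz.
69.8 MHz mod fs = 15.78 MHz.
15.78 MHz ≤ fs/2 = 27.01 MHz, appears at 15.78 MHz.
101.34 MHz and 114.74 MHz both map to 6.7 MHz.

6.7 MHz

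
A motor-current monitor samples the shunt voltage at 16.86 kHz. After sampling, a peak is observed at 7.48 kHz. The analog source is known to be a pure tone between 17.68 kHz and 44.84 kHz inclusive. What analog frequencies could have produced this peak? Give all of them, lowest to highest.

Frequencies that alias to 7.48 kHz are k·fs ± 7.48 kHz for integer k ≥ 0.
k=0: 7.48 kHz.
k=1: 9.38 kHz, 24.34 kHz.
k=2: 26.24 kHz, 41.2 kHz.
k=3: 43.1 kHz, 58.06 kHz.
k=4: 59.96 kHz, 74.92 kHz.
Within [17.68 kHz, 44.84 kHz]: 24.34 kHz, 26.24 kHz, 41.2 kHz, 43.1 kHz.

24.34 kHz, 26.24 kHz, 41.2 kHz, 43.1 kHz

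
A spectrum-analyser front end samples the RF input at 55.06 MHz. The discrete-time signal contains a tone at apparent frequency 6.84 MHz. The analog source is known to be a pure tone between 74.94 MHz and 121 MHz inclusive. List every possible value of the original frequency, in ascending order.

Frequencies that alias to 6.84 MHz are k·fs ± 6.84 MHz for integer k ≥ 0.
k=0: 6.84 MHz.
k=1: 48.22 MHz, 61.9 MHz.
k=2: 103.28 MHz, 116.96 MHz.
k=3: 158.34 MHz, 172.02 MHz.
Within [74.94 MHz, 121 MHz]: 103.28 MHz, 116.96 MHz.

103.28 MHz, 116.96 MHz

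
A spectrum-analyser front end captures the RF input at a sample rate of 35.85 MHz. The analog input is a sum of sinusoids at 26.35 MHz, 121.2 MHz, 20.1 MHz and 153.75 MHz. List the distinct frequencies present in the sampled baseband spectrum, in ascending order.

9.5 MHz, 10.35 MHz, 13.65 MHz, 15.75 MHz

fs/2 = 17.925 MHz.
26.35 MHz > fs/2 = 17.925 MHz, folds to fs − 26.35 MHz = 9.5 MHz.
121.2 MHz mod fs = 13.65 MHz.
13.65 MHz ≤ fs/2 = 17.925 MHz, appears at 13.65 MHz.
20.1 MHz > fs/2 = 17.925 MHz, folds to fs − 20.1 MHz = 15.75 MHz.
153.75 MHz mod fs = 10.35 MHz.
10.35 MHz ≤ fs/2 = 17.925 MHz, appears at 10.35 MHz.
Distinct values: {9.5 MHz, 10.35 MHz, 13.65 MHz, 15.75 MHz}.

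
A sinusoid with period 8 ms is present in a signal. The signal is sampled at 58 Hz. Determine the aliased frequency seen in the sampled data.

T = 8 ms → f = 1/T = 125 Hz.
125 Hz mod fs = 9 Hz.
9 Hz ≤ fs/2 = 29 Hz, appears at 9 Hz.

9 Hz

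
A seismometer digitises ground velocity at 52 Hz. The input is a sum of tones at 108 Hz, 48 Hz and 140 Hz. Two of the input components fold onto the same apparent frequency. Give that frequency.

fs/2 = 26 Hz.
108 Hz mod fs = 4 Hz.
4 Hz ≤ fs/2 = 26 Hz, appears at 4 Hz.
48 Hz > fs/2 = 26 Hz, folds to fs − 48 Hz = 4 Hz.
140 Hz mod fs = 36 Hz.
36 Hz > fs/2 = 26 Hz, folds to fs − 36 Hz = 16 Hz.
48 Hz and 108 Hz both map to 4 Hz.

4 Hz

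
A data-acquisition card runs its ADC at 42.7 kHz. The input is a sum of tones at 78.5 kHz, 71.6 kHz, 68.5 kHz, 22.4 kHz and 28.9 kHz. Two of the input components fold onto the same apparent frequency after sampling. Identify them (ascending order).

28.9 kHz, 71.6 kHz

fs/2 = 21.35 kHz.
78.5 kHz mod fs = 35.8 kHz.
35.8 kHz > fs/2 = 21.35 kHz, folds to fs − 35.8 kHz = 6.9 kHz.
71.6 kHz mod fs = 28.9 kHz.
28.9 kHz > fs/2 = 21.35 kHz, folds to fs − 28.9 kHz = 13.8 kHz.
68.5 kHz mod fs = 25.8 kHz.
25.8 kHz > fs/2 = 21.35 kHz, folds to fs − 25.8 kHz = 16.9 kHz.
22.4 kHz > fs/2 = 21.35 kHz, folds to fs − 22.4 kHz = 20.3 kHz.
28.9 kHz > fs/2 = 21.35 kHz, folds to fs − 28.9 kHz = 13.8 kHz.
28.9 kHz and 71.6 kHz both map to 13.8 kHz.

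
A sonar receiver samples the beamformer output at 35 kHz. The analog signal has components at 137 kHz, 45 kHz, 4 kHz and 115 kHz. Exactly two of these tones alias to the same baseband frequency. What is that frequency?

fs/2 = 17.5 kHz.
137 kHz mod fs = 32 kHz.
32 kHz > fs/2 = 17.5 kHz, folds to fs − 32 kHz = 3 kHz.
45 kHz mod fs = 10 kHz.
10 kHz ≤ fs/2 = 17.5 kHz, appears at 10 kHz.
4 kHz ≤ fs/2 = 17.5 kHz, passes unchanged.
115 kHz mod fs = 10 kHz.
10 kHz ≤ fs/2 = 17.5 kHz, appears at 10 kHz.
45 kHz and 115 kHz both map to 10 kHz.

10 kHz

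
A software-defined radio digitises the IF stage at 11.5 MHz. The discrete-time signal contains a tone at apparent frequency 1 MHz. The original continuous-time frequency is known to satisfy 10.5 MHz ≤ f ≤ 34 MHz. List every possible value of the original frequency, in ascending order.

Frequencies that alias to 1 MHz are k·fs ± 1 MHz for integer k ≥ 0.
k=0: 1 MHz.
k=1: 10.5 MHz, 12.5 MHz.
k=2: 22 MHz, 24 MHz.
k=3: 33.5 MHz, 35.5 MHz.
k=4: 45 MHz, 47 MHz.
Within [10.5 MHz, 34 MHz]: 10.5 MHz, 12.5 MHz, 22 MHz, 24 MHz, 33.5 MHz.

10.5 MHz, 12.5 MHz, 22 MHz, 24 MHz, 33.5 MHz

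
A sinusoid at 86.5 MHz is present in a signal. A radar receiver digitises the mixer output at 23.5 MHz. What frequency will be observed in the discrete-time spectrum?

7.5 MHz

86.5 MHz mod fs = 16 MHz.
16 MHz > fs/2 = 11.75 MHz, folds to fs − 16 MHz = 7.5 MHz.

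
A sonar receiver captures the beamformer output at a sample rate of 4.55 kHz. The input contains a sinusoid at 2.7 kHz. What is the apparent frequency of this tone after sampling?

1.85 kHz

2.7 kHz > fs/2 = 2.275 kHz, folds to fs − 2.7 kHz = 1.85 kHz.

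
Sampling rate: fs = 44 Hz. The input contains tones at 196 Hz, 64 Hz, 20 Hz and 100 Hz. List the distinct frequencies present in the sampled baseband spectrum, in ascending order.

12 Hz, 20 Hz

fs/2 = 22 Hz.
196 Hz mod fs = 20 Hz.
20 Hz ≤ fs/2 = 22 Hz, appears at 20 Hz.
64 Hz mod fs = 20 Hz.
20 Hz ≤ fs/2 = 22 Hz, appears at 20 Hz.
20 Hz ≤ fs/2 = 22 Hz, passes unchanged.
100 Hz mod fs = 12 Hz.
12 Hz ≤ fs/2 = 22 Hz, appears at 12 Hz.
Distinct values: {12 Hz, 20 Hz}.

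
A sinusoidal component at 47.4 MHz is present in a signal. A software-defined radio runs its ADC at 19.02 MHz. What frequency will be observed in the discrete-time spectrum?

47.4 MHz mod fs = 9.36 MHz.
9.36 MHz ≤ fs/2 = 9.51 MHz, appears at 9.36 MHz.

9.36 MHz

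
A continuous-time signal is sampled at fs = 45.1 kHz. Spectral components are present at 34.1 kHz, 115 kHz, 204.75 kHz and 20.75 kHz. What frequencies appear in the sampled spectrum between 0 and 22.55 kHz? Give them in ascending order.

11 kHz, 20.3 kHz, 20.75 kHz

fs/2 = 22.55 kHz.
34.1 kHz > fs/2 = 22.55 kHz, folds to fs − 34.1 kHz = 11 kHz.
115 kHz mod fs = 24.8 kHz.
24.8 kHz > fs/2 = 22.55 kHz, folds to fs − 24.8 kHz = 20.3 kHz.
204.75 kHz mod fs = 24.35 kHz.
24.35 kHz > fs/2 = 22.55 kHz, folds to fs − 24.35 kHz = 20.75 kHz.
20.75 kHz ≤ fs/2 = 22.55 kHz, passes unchanged.
Distinct values: {11 kHz, 20.3 kHz, 20.75 kHz}.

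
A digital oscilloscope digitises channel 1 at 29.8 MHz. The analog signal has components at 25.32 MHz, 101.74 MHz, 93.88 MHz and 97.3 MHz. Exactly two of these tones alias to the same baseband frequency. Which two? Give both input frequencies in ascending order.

25.32 MHz, 93.88 MHz

fs/2 = 14.9 MHz.
25.32 MHz > fs/2 = 14.9 MHz, folds to fs − 25.32 MHz = 4.48 MHz.
101.74 MHz mod fs = 12.34 MHz.
12.34 MHz ≤ fs/2 = 14.9 MHz, appears at 12.34 MHz.
93.88 MHz mod fs = 4.48 MHz.
4.48 MHz ≤ fs/2 = 14.9 MHz, appears at 4.48 MHz.
97.3 MHz mod fs = 7.9 MHz.
7.9 MHz ≤ fs/2 = 14.9 MHz, appears at 7.9 MHz.
25.32 MHz and 93.88 MHz both map to 4.48 MHz.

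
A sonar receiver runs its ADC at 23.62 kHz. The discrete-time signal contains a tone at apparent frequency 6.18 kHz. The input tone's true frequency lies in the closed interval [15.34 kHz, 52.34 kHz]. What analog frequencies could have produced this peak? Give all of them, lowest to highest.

Frequencies that alias to 6.18 kHz are k·fs ± 6.18 kHz for integer k ≥ 0.
k=0: 6.18 kHz.
k=1: 17.44 kHz, 29.8 kHz.
k=2: 41.06 kHz, 53.42 kHz.
k=3: 64.68 kHz, 77.04 kHz.
Within [15.34 kHz, 52.34 kHz]: 17.44 kHz, 29.8 kHz, 41.06 kHz.

17.44 kHz, 29.8 kHz, 41.06 kHz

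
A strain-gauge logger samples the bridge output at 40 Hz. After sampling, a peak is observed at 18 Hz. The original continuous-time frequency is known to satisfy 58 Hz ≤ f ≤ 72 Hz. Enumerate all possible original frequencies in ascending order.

58 Hz, 62 Hz

Frequencies that alias to 18 Hz are k·fs ± 18 Hz for integer k ≥ 0.
k=0: 18 Hz.
k=1: 22 Hz, 58 Hz.
k=2: 62 Hz, 98 Hz.
k=3: 102 Hz, 138 Hz.
Within [58 Hz, 72 Hz]: 58 Hz, 62 Hz.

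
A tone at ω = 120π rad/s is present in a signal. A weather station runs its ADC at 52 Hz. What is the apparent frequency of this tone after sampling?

ω = 120π rad/s → f = ω/(2π) = 60 Hz.
60 Hz mod fs = 8 Hz.
8 Hz ≤ fs/2 = 26 Hz, appears at 8 Hz.

8 Hz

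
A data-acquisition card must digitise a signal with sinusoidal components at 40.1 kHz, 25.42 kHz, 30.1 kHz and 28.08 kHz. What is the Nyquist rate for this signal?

80.2 kHz

Highest-frequency component: 40.1 kHz.
Nyquist rate = 2 × 40.1 kHz = 80.2 kHz.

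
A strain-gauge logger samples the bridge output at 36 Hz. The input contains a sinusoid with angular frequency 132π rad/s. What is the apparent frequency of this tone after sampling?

ω = 132π rad/s → f = ω/(2π) = 66 Hz.
66 Hz mod fs = 30 Hz.
30 Hz > fs/2 = 18 Hz, folds to fs − 30 Hz = 6 Hz.

6 Hz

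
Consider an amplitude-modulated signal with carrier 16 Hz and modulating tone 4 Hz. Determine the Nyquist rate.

AM sidebands sit at fc ± fm = 12 Hz and 20 Hz.
Highest-frequency component: 20 Hz.
Nyquist rate = 2 × 20 Hz = 40 Hz.

40 Hz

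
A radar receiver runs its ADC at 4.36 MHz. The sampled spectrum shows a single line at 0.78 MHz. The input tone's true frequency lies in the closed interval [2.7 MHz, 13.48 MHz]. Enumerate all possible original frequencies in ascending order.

3.58 MHz, 5.14 MHz, 7.94 MHz, 9.5 MHz, 12.3 MHz

Frequencies that alias to 0.78 MHz are k·fs ± 0.78 MHz for integer k ≥ 0.
k=0: 0.78 MHz.
k=1: 3.58 MHz, 5.14 MHz.
k=2: 7.94 MHz, 9.5 MHz.
k=3: 12.3 MHz, 13.86 MHz.
k=4: 16.66 MHz, 18.22 MHz.
Within [2.7 MHz, 13.48 MHz]: 3.58 MHz, 5.14 MHz, 7.94 MHz, 9.5 MHz, 12.3 MHz.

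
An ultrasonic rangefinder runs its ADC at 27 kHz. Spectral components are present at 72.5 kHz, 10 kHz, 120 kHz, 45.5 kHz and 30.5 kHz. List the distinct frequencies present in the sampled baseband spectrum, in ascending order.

fs/2 = 13.5 kHz.
72.5 kHz mod fs = 18.5 kHz.
18.5 kHz > fs/2 = 13.5 kHz, folds to fs − 18.5 kHz = 8.5 kHz.
10 kHz ≤ fs/2 = 13.5 kHz, passes unchanged.
120 kHz mod fs = 12 kHz.
12 kHz ≤ fs/2 = 13.5 kHz, appears at 12 kHz.
45.5 kHz mod fs = 18.5 kHz.
18.5 kHz > fs/2 = 13.5 kHz, folds to fs − 18.5 kHz = 8.5 kHz.
30.5 kHz mod fs = 3.5 kHz.
3.5 kHz ≤ fs/2 = 13.5 kHz, appears at 3.5 kHz.
Distinct values: {3.5 kHz, 8.5 kHz, 10 kHz, 12 kHz}.

3.5 kHz, 8.5 kHz, 10 kHz, 12 kHz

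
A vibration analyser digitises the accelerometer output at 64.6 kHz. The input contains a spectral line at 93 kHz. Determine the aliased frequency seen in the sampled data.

28.4 kHz

93 kHz mod fs = 28.4 kHz.
28.4 kHz ≤ fs/2 = 32.3 kHz, appears at 28.4 kHz.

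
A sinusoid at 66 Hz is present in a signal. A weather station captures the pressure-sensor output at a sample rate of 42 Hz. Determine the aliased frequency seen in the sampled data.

66 Hz mod fs = 24 Hz.
24 Hz > fs/2 = 21 Hz, folds to fs − 24 Hz = 18 Hz.

18 Hz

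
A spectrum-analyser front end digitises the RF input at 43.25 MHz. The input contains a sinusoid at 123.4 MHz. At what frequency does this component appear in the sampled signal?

6.35 MHz

123.4 MHz mod fs = 36.9 MHz.
36.9 MHz > fs/2 = 21.625 MHz, folds to fs − 36.9 MHz = 6.35 MHz.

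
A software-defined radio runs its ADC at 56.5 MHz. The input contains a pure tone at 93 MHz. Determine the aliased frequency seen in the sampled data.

20 MHz

93 MHz mod fs = 36.5 MHz.
36.5 MHz > fs/2 = 28.25 MHz, folds to fs − 36.5 MHz = 20 MHz.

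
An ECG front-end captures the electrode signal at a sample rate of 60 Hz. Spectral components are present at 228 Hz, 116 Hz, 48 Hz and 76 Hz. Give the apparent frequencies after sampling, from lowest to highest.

fs/2 = 30 Hz.
228 Hz mod fs = 48 Hz.
48 Hz > fs/2 = 30 Hz, folds to fs − 48 Hz = 12 Hz.
116 Hz mod fs = 56 Hz.
56 Hz > fs/2 = 30 Hz, folds to fs − 56 Hz = 4 Hz.
48 Hz > fs/2 = 30 Hz, folds to fs − 48 Hz = 12 Hz.
76 Hz mod fs = 16 Hz.
16 Hz ≤ fs/2 = 30 Hz, appears at 16 Hz.
Distinct values: {4 Hz, 12 Hz, 16 Hz}.

4 Hz, 12 Hz, 16 Hz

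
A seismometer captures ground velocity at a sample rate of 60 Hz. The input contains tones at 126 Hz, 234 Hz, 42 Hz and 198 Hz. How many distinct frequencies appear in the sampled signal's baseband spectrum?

2

fs/2 = 30 Hz.
126 Hz mod fs = 6 Hz.
6 Hz ≤ fs/2 = 30 Hz, appears at 6 Hz.
234 Hz mod fs = 54 Hz.
54 Hz > fs/2 = 30 Hz, folds to fs − 54 Hz = 6 Hz.
42 Hz > fs/2 = 30 Hz, folds to fs − 42 Hz = 18 Hz.
198 Hz mod fs = 18 Hz.
18 Hz ≤ fs/2 = 30 Hz, appears at 18 Hz.
Distinct values: {6 Hz, 18 Hz} → 2.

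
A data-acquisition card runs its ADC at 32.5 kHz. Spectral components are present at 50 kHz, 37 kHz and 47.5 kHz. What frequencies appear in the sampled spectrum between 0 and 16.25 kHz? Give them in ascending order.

fs/2 = 16.25 kHz.
50 kHz mod fs = 17.5 kHz.
17.5 kHz > fs/2 = 16.25 kHz, folds to fs − 17.5 kHz = 15 kHz.
37 kHz mod fs = 4.5 kHz.
4.5 kHz ≤ fs/2 = 16.25 kHz, appears at 4.5 kHz.
47.5 kHz mod fs = 15 kHz.
15 kHz ≤ fs/2 = 16.25 kHz, appears at 15 kHz.
Distinct values: {4.5 kHz, 15 kHz}.

4.5 kHz, 15 kHz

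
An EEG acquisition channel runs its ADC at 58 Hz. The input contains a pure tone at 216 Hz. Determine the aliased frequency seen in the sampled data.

16 Hz

216 Hz mod fs = 42 Hz.
42 Hz > fs/2 = 29 Hz, folds to fs − 42 Hz = 16 Hz.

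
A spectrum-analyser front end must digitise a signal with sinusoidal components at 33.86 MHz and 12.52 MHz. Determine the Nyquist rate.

Highest-frequency component: 33.86 MHz.
Nyquist rate = 2 × 33.86 MHz = 67.72 MHz.

67.72 MHz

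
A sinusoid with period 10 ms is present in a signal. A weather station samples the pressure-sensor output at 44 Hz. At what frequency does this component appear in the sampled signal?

T = 10 ms → f = 1/T = 100 Hz.
100 Hz mod fs = 12 Hz.
12 Hz ≤ fs/2 = 22 Hz, appears at 12 Hz.

12 Hz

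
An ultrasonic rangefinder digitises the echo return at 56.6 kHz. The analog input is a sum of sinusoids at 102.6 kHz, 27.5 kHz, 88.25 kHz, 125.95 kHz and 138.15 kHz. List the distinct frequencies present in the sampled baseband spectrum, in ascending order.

10.6 kHz, 12.75 kHz, 24.95 kHz, 27.5 kHz

fs/2 = 28.3 kHz.
102.6 kHz mod fs = 46 kHz.
46 kHz > fs/2 = 28.3 kHz, folds to fs − 46 kHz = 10.6 kHz.
27.5 kHz ≤ fs/2 = 28.3 kHz, passes unchanged.
88.25 kHz mod fs = 31.65 kHz.
31.65 kHz > fs/2 = 28.3 kHz, folds to fs − 31.65 kHz = 24.95 kHz.
125.95 kHz mod fs = 12.75 kHz.
12.75 kHz ≤ fs/2 = 28.3 kHz, appears at 12.75 kHz.
138.15 kHz mod fs = 24.95 kHz.
24.95 kHz ≤ fs/2 = 28.3 kHz, appears at 24.95 kHz.
Distinct values: {10.6 kHz, 12.75 kHz, 24.95 kHz, 27.5 kHz}.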